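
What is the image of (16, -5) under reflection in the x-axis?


Reflection across x-axis: (x, y) -> (x, -y)
(16, -5) -> (16, 5)

(16, 5)


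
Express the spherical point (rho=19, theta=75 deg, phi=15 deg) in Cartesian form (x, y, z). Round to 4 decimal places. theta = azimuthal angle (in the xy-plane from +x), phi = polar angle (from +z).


x = 19 * sin(15) * cos(75) = 1.2728
y = 19 * sin(15) * sin(75) = 4.75
z = 19 * cos(15) = 18.3526

(1.2728, 4.75, 18.3526)


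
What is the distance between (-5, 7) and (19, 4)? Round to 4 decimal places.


d = sqrt((19--5)^2 + (4-7)^2) = 24.1868

24.1868


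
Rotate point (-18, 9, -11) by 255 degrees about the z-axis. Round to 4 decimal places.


x' = -18*cos(255) - 9*sin(255) = 13.3521
y' = -18*sin(255) + 9*cos(255) = 15.0573
z' = -11

(13.3521, 15.0573, -11)


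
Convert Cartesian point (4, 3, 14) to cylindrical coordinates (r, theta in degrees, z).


r = sqrt(4^2 + 3^2) = 5
theta = atan2(3, 4) = 36.8699 deg
z = 14

r = 5, theta = 36.8699 deg, z = 14


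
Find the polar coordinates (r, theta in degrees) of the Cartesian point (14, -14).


r = sqrt(14^2 + (-14)^2) = 19.799
theta = atan2(-14, 14) = 315 degrees

r = 19.799, theta = 315 degrees


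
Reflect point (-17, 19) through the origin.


Reflection through origin: (x, y) -> (-x, -y)
(-17, 19) -> (17, -19)

(17, -19)


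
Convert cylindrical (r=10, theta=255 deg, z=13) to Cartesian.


x = 10 * cos(255) = -2.5882
y = 10 * sin(255) = -9.6593
z = 13

(-2.5882, -9.6593, 13)


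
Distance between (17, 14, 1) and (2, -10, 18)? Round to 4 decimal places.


d = sqrt((2-17)^2 + (-10-14)^2 + (18-1)^2) = 33.0151

33.0151


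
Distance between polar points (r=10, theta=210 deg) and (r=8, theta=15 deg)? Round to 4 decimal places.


d = sqrt(r1^2 + r2^2 - 2*r1*r2*cos(t2-t1))
d = sqrt(10^2 + 8^2 - 2*10*8*cos(15-210)) = 17.8479

17.8479


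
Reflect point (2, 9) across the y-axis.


Reflection across y-axis: (x, y) -> (-x, y)
(2, 9) -> (-2, 9)

(-2, 9)


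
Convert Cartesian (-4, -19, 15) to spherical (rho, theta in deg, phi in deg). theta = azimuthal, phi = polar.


rho = sqrt((-4)^2 + (-19)^2 + 15^2) = 24.5357
theta = atan2(-19, -4) = 258.1113 deg
phi = acos(15/24.5357) = 52.3125 deg

rho = 24.5357, theta = 258.1113 deg, phi = 52.3125 deg


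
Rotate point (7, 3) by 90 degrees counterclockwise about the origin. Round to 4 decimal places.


x' = 7*cos(90) - 3*sin(90) = -3
y' = 7*sin(90) + 3*cos(90) = 7

(-3, 7)


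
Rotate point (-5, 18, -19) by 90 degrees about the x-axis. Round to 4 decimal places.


x' = -5
y' = 18*cos(90) - -19*sin(90) = 19
z' = 18*sin(90) + -19*cos(90) = 18

(-5, 19, 18)


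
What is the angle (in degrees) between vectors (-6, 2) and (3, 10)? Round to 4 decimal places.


dot = -6*3 + 2*10 = 2
|u| = 6.3246, |v| = 10.4403
cos(angle) = 0.0303
angle = 88.2643 degrees

88.2643 degrees


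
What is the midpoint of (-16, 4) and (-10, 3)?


Midpoint = ((-16+-10)/2, (4+3)/2) = (-13, 3.5)

(-13, 3.5)


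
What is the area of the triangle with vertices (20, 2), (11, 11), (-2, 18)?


Area = |x1(y2-y3) + x2(y3-y1) + x3(y1-y2)| / 2
= |20*(11-18) + 11*(18-2) + -2*(2-11)| / 2
= 27

27


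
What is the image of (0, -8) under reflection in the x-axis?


Reflection across x-axis: (x, y) -> (x, -y)
(0, -8) -> (0, 8)

(0, 8)


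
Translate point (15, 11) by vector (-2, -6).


Translation: (x+dx, y+dy) = (15+-2, 11+-6) = (13, 5)

(13, 5)


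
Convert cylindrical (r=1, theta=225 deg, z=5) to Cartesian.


x = 1 * cos(225) = -0.7071
y = 1 * sin(225) = -0.7071
z = 5

(-0.7071, -0.7071, 5)


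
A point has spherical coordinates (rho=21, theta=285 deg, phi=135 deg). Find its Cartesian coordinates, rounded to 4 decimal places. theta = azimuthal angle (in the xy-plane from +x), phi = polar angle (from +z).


x = 21 * sin(135) * cos(285) = 3.8433
y = 21 * sin(135) * sin(285) = -14.3433
z = 21 * cos(135) = -14.8492

(3.8433, -14.3433, -14.8492)


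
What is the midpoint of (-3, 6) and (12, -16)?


Midpoint = ((-3+12)/2, (6+-16)/2) = (4.5, -5)

(4.5, -5)


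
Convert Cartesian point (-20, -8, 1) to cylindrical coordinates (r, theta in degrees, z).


r = sqrt((-20)^2 + (-8)^2) = 21.5407
theta = atan2(-8, -20) = 201.8014 deg
z = 1

r = 21.5407, theta = 201.8014 deg, z = 1


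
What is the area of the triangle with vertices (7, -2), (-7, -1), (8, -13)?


Area = |x1(y2-y3) + x2(y3-y1) + x3(y1-y2)| / 2
= |7*(-1--13) + -7*(-13--2) + 8*(-2--1)| / 2
= 76.5

76.5


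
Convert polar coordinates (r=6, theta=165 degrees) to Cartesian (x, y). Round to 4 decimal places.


x = 6 * cos(165) = -5.7956
y = 6 * sin(165) = 1.5529

(-5.7956, 1.5529)


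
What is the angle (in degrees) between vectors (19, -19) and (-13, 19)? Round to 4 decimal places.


dot = 19*-13 + -19*19 = -608
|u| = 26.8701, |v| = 23.0217
cos(angle) = -0.9829
angle = 169.3803 degrees

169.3803 degrees


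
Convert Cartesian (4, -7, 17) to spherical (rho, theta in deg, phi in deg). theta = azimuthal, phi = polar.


rho = sqrt(4^2 + (-7)^2 + 17^2) = 18.8149
theta = atan2(-7, 4) = 299.7449 deg
phi = acos(17/18.8149) = 25.3727 deg

rho = 18.8149, theta = 299.7449 deg, phi = 25.3727 deg


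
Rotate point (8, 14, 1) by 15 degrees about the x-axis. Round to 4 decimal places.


x' = 8
y' = 14*cos(15) - 1*sin(15) = 13.2641
z' = 14*sin(15) + 1*cos(15) = 4.5894

(8, 13.2641, 4.5894)


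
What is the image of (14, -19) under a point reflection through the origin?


Reflection through origin: (x, y) -> (-x, -y)
(14, -19) -> (-14, 19)

(-14, 19)


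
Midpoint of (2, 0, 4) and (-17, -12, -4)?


Midpoint = ((2+-17)/2, (0+-12)/2, (4+-4)/2) = (-7.5, -6, 0)

(-7.5, -6, 0)


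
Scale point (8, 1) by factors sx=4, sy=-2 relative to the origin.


Scaling: (x*sx, y*sy) = (8*4, 1*-2) = (32, -2)

(32, -2)


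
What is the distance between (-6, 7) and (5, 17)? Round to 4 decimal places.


d = sqrt((5--6)^2 + (17-7)^2) = 14.8661

14.8661


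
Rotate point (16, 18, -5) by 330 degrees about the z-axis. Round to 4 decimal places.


x' = 16*cos(330) - 18*sin(330) = 22.8564
y' = 16*sin(330) + 18*cos(330) = 7.5885
z' = -5

(22.8564, 7.5885, -5)


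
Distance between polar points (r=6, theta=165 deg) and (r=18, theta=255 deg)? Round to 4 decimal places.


d = sqrt(r1^2 + r2^2 - 2*r1*r2*cos(t2-t1))
d = sqrt(6^2 + 18^2 - 2*6*18*cos(255-165)) = 18.9737

18.9737


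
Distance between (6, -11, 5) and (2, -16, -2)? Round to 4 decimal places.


d = sqrt((2-6)^2 + (-16--11)^2 + (-2-5)^2) = 9.4868

9.4868


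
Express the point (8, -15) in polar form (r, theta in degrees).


r = sqrt(8^2 + (-15)^2) = 17
theta = atan2(-15, 8) = 298.0725 degrees

r = 17, theta = 298.0725 degrees


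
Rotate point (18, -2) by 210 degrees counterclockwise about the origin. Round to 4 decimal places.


x' = 18*cos(210) - -2*sin(210) = -16.5885
y' = 18*sin(210) + -2*cos(210) = -7.2679

(-16.5885, -7.2679)


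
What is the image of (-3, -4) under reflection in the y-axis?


Reflection across y-axis: (x, y) -> (-x, y)
(-3, -4) -> (3, -4)

(3, -4)


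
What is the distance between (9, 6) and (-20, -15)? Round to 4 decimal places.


d = sqrt((-20-9)^2 + (-15-6)^2) = 35.805

35.805


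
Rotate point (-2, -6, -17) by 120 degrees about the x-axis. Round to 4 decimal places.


x' = -2
y' = -6*cos(120) - -17*sin(120) = 17.7224
z' = -6*sin(120) + -17*cos(120) = 3.3038

(-2, 17.7224, 3.3038)


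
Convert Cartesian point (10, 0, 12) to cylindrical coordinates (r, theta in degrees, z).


r = sqrt(10^2 + 0^2) = 10
theta = atan2(0, 10) = 0 deg
z = 12

r = 10, theta = 0 deg, z = 12


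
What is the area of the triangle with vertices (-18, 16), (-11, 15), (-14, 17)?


Area = |x1(y2-y3) + x2(y3-y1) + x3(y1-y2)| / 2
= |-18*(15-17) + -11*(17-16) + -14*(16-15)| / 2
= 5.5

5.5


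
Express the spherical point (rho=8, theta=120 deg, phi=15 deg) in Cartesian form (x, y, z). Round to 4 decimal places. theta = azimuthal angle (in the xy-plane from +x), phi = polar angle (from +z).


x = 8 * sin(15) * cos(120) = -1.0353
y = 8 * sin(15) * sin(120) = 1.7932
z = 8 * cos(15) = 7.7274

(-1.0353, 1.7932, 7.7274)


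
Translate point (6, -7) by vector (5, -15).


Translation: (x+dx, y+dy) = (6+5, -7+-15) = (11, -22)

(11, -22)


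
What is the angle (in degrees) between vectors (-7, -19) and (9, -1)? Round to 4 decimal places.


dot = -7*9 + -19*-1 = -44
|u| = 20.2485, |v| = 9.0554
cos(angle) = -0.24
angle = 103.8847 degrees

103.8847 degrees


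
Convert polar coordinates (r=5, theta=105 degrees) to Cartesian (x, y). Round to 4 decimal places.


x = 5 * cos(105) = -1.2941
y = 5 * sin(105) = 4.8296

(-1.2941, 4.8296)


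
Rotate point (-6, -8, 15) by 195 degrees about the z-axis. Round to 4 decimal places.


x' = -6*cos(195) - -8*sin(195) = 3.725
y' = -6*sin(195) + -8*cos(195) = 9.2803
z' = 15

(3.725, 9.2803, 15)


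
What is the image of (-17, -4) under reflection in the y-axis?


Reflection across y-axis: (x, y) -> (-x, y)
(-17, -4) -> (17, -4)

(17, -4)


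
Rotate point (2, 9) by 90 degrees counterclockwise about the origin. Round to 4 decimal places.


x' = 2*cos(90) - 9*sin(90) = -9
y' = 2*sin(90) + 9*cos(90) = 2

(-9, 2)


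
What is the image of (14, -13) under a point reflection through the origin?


Reflection through origin: (x, y) -> (-x, -y)
(14, -13) -> (-14, 13)

(-14, 13)


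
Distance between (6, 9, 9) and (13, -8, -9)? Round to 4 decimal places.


d = sqrt((13-6)^2 + (-8-9)^2 + (-9-9)^2) = 25.7294

25.7294


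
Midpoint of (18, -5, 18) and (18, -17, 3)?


Midpoint = ((18+18)/2, (-5+-17)/2, (18+3)/2) = (18, -11, 10.5)

(18, -11, 10.5)


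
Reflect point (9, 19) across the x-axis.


Reflection across x-axis: (x, y) -> (x, -y)
(9, 19) -> (9, -19)

(9, -19)


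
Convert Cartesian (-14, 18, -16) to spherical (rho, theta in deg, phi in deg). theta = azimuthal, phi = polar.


rho = sqrt((-14)^2 + 18^2 + (-16)^2) = 27.8568
theta = atan2(18, -14) = 127.875 deg
phi = acos(-16/27.8568) = 125.0553 deg

rho = 27.8568, theta = 127.875 deg, phi = 125.0553 deg


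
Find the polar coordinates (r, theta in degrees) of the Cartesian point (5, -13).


r = sqrt(5^2 + (-13)^2) = 13.9284
theta = atan2(-13, 5) = 291.0375 degrees

r = 13.9284, theta = 291.0375 degrees


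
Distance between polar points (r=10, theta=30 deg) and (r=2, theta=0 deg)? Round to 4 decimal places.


d = sqrt(r1^2 + r2^2 - 2*r1*r2*cos(t2-t1))
d = sqrt(10^2 + 2^2 - 2*10*2*cos(0-30)) = 8.3282

8.3282


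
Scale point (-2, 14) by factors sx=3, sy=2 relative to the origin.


Scaling: (x*sx, y*sy) = (-2*3, 14*2) = (-6, 28)

(-6, 28)


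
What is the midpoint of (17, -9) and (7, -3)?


Midpoint = ((17+7)/2, (-9+-3)/2) = (12, -6)

(12, -6)


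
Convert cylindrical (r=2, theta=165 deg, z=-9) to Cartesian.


x = 2 * cos(165) = -1.9319
y = 2 * sin(165) = 0.5176
z = -9

(-1.9319, 0.5176, -9)


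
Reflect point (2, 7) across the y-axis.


Reflection across y-axis: (x, y) -> (-x, y)
(2, 7) -> (-2, 7)

(-2, 7)


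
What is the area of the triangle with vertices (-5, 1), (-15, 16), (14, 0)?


Area = |x1(y2-y3) + x2(y3-y1) + x3(y1-y2)| / 2
= |-5*(16-0) + -15*(0-1) + 14*(1-16)| / 2
= 137.5

137.5


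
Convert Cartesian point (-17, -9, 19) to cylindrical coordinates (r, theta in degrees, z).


r = sqrt((-17)^2 + (-9)^2) = 19.2354
theta = atan2(-9, -17) = 207.8973 deg
z = 19

r = 19.2354, theta = 207.8973 deg, z = 19


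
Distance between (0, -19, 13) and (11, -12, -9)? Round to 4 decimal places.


d = sqrt((11-0)^2 + (-12--19)^2 + (-9-13)^2) = 25.5734

25.5734


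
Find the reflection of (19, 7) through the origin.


Reflection through origin: (x, y) -> (-x, -y)
(19, 7) -> (-19, -7)

(-19, -7)


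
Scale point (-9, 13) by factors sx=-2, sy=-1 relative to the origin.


Scaling: (x*sx, y*sy) = (-9*-2, 13*-1) = (18, -13)

(18, -13)


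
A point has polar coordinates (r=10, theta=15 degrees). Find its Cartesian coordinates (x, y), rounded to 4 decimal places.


x = 10 * cos(15) = 9.6593
y = 10 * sin(15) = 2.5882

(9.6593, 2.5882)


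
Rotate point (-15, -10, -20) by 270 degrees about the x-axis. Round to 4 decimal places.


x' = -15
y' = -10*cos(270) - -20*sin(270) = -20
z' = -10*sin(270) + -20*cos(270) = 10

(-15, -20, 10)


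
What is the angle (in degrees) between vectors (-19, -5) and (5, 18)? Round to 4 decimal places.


dot = -19*5 + -5*18 = -185
|u| = 19.6469, |v| = 18.6815
cos(angle) = -0.504
angle = 120.2677 degrees

120.2677 degrees


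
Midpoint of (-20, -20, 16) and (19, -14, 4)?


Midpoint = ((-20+19)/2, (-20+-14)/2, (16+4)/2) = (-0.5, -17, 10)

(-0.5, -17, 10)


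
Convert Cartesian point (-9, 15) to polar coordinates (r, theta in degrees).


r = sqrt((-9)^2 + 15^2) = 17.4929
theta = atan2(15, -9) = 120.9638 degrees

r = 17.4929, theta = 120.9638 degrees


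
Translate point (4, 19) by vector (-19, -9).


Translation: (x+dx, y+dy) = (4+-19, 19+-9) = (-15, 10)

(-15, 10)


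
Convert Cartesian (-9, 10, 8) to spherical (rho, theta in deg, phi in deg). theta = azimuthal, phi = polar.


rho = sqrt((-9)^2 + 10^2 + 8^2) = 15.6525
theta = atan2(10, -9) = 131.9872 deg
phi = acos(8/15.6525) = 59.2628 deg

rho = 15.6525, theta = 131.9872 deg, phi = 59.2628 deg


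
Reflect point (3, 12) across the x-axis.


Reflection across x-axis: (x, y) -> (x, -y)
(3, 12) -> (3, -12)

(3, -12)


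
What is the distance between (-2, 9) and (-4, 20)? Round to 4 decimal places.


d = sqrt((-4--2)^2 + (20-9)^2) = 11.1803

11.1803


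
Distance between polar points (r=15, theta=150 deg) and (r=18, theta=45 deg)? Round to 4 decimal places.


d = sqrt(r1^2 + r2^2 - 2*r1*r2*cos(t2-t1))
d = sqrt(15^2 + 18^2 - 2*15*18*cos(45-150)) = 26.2443

26.2443


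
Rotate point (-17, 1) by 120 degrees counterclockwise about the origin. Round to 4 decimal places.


x' = -17*cos(120) - 1*sin(120) = 7.634
y' = -17*sin(120) + 1*cos(120) = -15.2224

(7.634, -15.2224)


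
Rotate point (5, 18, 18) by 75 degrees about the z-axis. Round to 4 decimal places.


x' = 5*cos(75) - 18*sin(75) = -16.0926
y' = 5*sin(75) + 18*cos(75) = 9.4884
z' = 18

(-16.0926, 9.4884, 18)


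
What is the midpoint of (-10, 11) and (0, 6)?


Midpoint = ((-10+0)/2, (11+6)/2) = (-5, 8.5)

(-5, 8.5)


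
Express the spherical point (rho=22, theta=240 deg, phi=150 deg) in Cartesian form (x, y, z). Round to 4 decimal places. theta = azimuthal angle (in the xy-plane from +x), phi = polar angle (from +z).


x = 22 * sin(150) * cos(240) = -5.5
y = 22 * sin(150) * sin(240) = -9.5263
z = 22 * cos(150) = -19.0526

(-5.5, -9.5263, -19.0526)


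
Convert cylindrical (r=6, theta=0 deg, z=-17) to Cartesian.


x = 6 * cos(0) = 6
y = 6 * sin(0) = 0
z = -17

(6, 0, -17)


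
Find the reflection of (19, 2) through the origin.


Reflection through origin: (x, y) -> (-x, -y)
(19, 2) -> (-19, -2)

(-19, -2)


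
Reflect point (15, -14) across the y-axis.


Reflection across y-axis: (x, y) -> (-x, y)
(15, -14) -> (-15, -14)

(-15, -14)


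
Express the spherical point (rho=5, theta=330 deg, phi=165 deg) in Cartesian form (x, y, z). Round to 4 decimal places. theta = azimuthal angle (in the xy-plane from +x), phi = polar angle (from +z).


x = 5 * sin(165) * cos(330) = 1.1207
y = 5 * sin(165) * sin(330) = -0.647
z = 5 * cos(165) = -4.8296

(1.1207, -0.647, -4.8296)


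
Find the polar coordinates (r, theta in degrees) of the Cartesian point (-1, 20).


r = sqrt((-1)^2 + 20^2) = 20.025
theta = atan2(20, -1) = 92.8624 degrees

r = 20.025, theta = 92.8624 degrees


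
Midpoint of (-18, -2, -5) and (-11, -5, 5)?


Midpoint = ((-18+-11)/2, (-2+-5)/2, (-5+5)/2) = (-14.5, -3.5, 0)

(-14.5, -3.5, 0)


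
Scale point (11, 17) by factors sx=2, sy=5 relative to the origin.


Scaling: (x*sx, y*sy) = (11*2, 17*5) = (22, 85)

(22, 85)


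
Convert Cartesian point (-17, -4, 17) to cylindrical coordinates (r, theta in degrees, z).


r = sqrt((-17)^2 + (-4)^2) = 17.4642
theta = atan2(-4, -17) = 193.2405 deg
z = 17

r = 17.4642, theta = 193.2405 deg, z = 17


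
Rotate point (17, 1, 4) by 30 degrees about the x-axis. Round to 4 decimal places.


x' = 17
y' = 1*cos(30) - 4*sin(30) = -1.134
z' = 1*sin(30) + 4*cos(30) = 3.9641

(17, -1.134, 3.9641)


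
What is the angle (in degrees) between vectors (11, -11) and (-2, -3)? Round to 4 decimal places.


dot = 11*-2 + -11*-3 = 11
|u| = 15.5563, |v| = 3.6056
cos(angle) = 0.1961
angle = 78.6901 degrees

78.6901 degrees


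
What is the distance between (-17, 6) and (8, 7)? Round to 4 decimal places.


d = sqrt((8--17)^2 + (7-6)^2) = 25.02

25.02


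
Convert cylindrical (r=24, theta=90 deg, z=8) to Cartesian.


x = 24 * cos(90) = 0
y = 24 * sin(90) = 24
z = 8

(0, 24, 8)


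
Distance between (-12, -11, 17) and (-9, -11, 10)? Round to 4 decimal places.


d = sqrt((-9--12)^2 + (-11--11)^2 + (10-17)^2) = 7.6158

7.6158


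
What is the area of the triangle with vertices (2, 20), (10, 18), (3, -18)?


Area = |x1(y2-y3) + x2(y3-y1) + x3(y1-y2)| / 2
= |2*(18--18) + 10*(-18-20) + 3*(20-18)| / 2
= 151

151


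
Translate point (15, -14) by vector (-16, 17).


Translation: (x+dx, y+dy) = (15+-16, -14+17) = (-1, 3)

(-1, 3)


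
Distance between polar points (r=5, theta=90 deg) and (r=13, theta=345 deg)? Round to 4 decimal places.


d = sqrt(r1^2 + r2^2 - 2*r1*r2*cos(t2-t1))
d = sqrt(5^2 + 13^2 - 2*5*13*cos(345-90)) = 15.088

15.088


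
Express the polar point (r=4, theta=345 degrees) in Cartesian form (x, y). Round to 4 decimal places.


x = 4 * cos(345) = 3.8637
y = 4 * sin(345) = -1.0353

(3.8637, -1.0353)


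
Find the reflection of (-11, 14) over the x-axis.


Reflection across x-axis: (x, y) -> (x, -y)
(-11, 14) -> (-11, -14)

(-11, -14)


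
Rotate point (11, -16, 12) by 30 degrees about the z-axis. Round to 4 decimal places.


x' = 11*cos(30) - -16*sin(30) = 17.5263
y' = 11*sin(30) + -16*cos(30) = -8.3564
z' = 12

(17.5263, -8.3564, 12)


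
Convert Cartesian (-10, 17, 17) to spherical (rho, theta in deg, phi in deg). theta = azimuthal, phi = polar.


rho = sqrt((-10)^2 + 17^2 + 17^2) = 26.0384
theta = atan2(17, -10) = 120.4655 deg
phi = acos(17/26.0384) = 49.2408 deg

rho = 26.0384, theta = 120.4655 deg, phi = 49.2408 deg


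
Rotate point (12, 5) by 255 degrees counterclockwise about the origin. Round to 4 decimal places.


x' = 12*cos(255) - 5*sin(255) = 1.7238
y' = 12*sin(255) + 5*cos(255) = -12.8852

(1.7238, -12.8852)


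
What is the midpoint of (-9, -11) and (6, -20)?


Midpoint = ((-9+6)/2, (-11+-20)/2) = (-1.5, -15.5)

(-1.5, -15.5)


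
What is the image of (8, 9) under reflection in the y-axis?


Reflection across y-axis: (x, y) -> (-x, y)
(8, 9) -> (-8, 9)

(-8, 9)


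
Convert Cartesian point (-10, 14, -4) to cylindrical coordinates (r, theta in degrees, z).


r = sqrt((-10)^2 + 14^2) = 17.2047
theta = atan2(14, -10) = 125.5377 deg
z = -4

r = 17.2047, theta = 125.5377 deg, z = -4


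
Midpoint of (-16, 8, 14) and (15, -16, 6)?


Midpoint = ((-16+15)/2, (8+-16)/2, (14+6)/2) = (-0.5, -4, 10)

(-0.5, -4, 10)


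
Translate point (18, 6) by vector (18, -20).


Translation: (x+dx, y+dy) = (18+18, 6+-20) = (36, -14)

(36, -14)


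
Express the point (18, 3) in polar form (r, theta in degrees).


r = sqrt(18^2 + 3^2) = 18.2483
theta = atan2(3, 18) = 9.4623 degrees

r = 18.2483, theta = 9.4623 degrees


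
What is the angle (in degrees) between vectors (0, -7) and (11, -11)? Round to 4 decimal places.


dot = 0*11 + -7*-11 = 77
|u| = 7, |v| = 15.5563
cos(angle) = 0.7071
angle = 45 degrees

45 degrees


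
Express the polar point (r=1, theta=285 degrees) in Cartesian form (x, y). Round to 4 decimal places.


x = 1 * cos(285) = 0.2588
y = 1 * sin(285) = -0.9659

(0.2588, -0.9659)


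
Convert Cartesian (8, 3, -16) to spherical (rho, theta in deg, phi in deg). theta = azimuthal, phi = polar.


rho = sqrt(8^2 + 3^2 + (-16)^2) = 18.1384
theta = atan2(3, 8) = 20.556 deg
phi = acos(-16/18.1384) = 151.8978 deg

rho = 18.1384, theta = 20.556 deg, phi = 151.8978 deg


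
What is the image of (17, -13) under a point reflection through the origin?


Reflection through origin: (x, y) -> (-x, -y)
(17, -13) -> (-17, 13)

(-17, 13)


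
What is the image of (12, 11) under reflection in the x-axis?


Reflection across x-axis: (x, y) -> (x, -y)
(12, 11) -> (12, -11)

(12, -11)


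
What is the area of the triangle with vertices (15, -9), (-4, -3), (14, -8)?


Area = |x1(y2-y3) + x2(y3-y1) + x3(y1-y2)| / 2
= |15*(-3--8) + -4*(-8--9) + 14*(-9--3)| / 2
= 6.5

6.5


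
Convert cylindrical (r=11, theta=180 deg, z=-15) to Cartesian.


x = 11 * cos(180) = -11
y = 11 * sin(180) = 0
z = -15

(-11, 0, -15)


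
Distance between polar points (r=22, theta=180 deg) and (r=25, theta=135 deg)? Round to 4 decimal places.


d = sqrt(r1^2 + r2^2 - 2*r1*r2*cos(t2-t1))
d = sqrt(22^2 + 25^2 - 2*22*25*cos(135-180)) = 18.1984

18.1984


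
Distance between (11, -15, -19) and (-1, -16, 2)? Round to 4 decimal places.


d = sqrt((-1-11)^2 + (-16--15)^2 + (2--19)^2) = 24.2074

24.2074


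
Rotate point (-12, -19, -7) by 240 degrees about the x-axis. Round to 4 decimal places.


x' = -12
y' = -19*cos(240) - -7*sin(240) = 3.4378
z' = -19*sin(240) + -7*cos(240) = 19.9545

(-12, 3.4378, 19.9545)


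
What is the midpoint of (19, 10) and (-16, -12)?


Midpoint = ((19+-16)/2, (10+-12)/2) = (1.5, -1)

(1.5, -1)


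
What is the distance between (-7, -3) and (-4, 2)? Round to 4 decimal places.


d = sqrt((-4--7)^2 + (2--3)^2) = 5.831

5.831


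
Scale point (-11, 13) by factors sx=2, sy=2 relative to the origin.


Scaling: (x*sx, y*sy) = (-11*2, 13*2) = (-22, 26)

(-22, 26)


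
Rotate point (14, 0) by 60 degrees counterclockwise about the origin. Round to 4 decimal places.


x' = 14*cos(60) - 0*sin(60) = 7
y' = 14*sin(60) + 0*cos(60) = 12.1244

(7, 12.1244)


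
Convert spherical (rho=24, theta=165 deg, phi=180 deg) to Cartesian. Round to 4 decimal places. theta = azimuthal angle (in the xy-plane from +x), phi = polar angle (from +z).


x = 24 * sin(180) * cos(165) = 0
y = 24 * sin(180) * sin(165) = 0
z = 24 * cos(180) = -24

(0, 0, -24)


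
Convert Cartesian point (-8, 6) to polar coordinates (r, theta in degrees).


r = sqrt((-8)^2 + 6^2) = 10
theta = atan2(6, -8) = 143.1301 degrees

r = 10, theta = 143.1301 degrees


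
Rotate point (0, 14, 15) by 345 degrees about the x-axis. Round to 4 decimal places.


x' = 0
y' = 14*cos(345) - 15*sin(345) = 17.4052
z' = 14*sin(345) + 15*cos(345) = 10.8654

(0, 17.4052, 10.8654)


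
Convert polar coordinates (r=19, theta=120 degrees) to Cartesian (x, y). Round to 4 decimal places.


x = 19 * cos(120) = -9.5
y = 19 * sin(120) = 16.4545

(-9.5, 16.4545)


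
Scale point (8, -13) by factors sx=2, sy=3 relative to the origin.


Scaling: (x*sx, y*sy) = (8*2, -13*3) = (16, -39)

(16, -39)


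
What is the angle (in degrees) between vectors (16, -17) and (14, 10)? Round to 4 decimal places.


dot = 16*14 + -17*10 = 54
|u| = 23.3452, |v| = 17.2047
cos(angle) = 0.1344
angle = 82.2734 degrees

82.2734 degrees


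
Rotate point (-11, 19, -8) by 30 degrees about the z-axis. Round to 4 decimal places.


x' = -11*cos(30) - 19*sin(30) = -19.0263
y' = -11*sin(30) + 19*cos(30) = 10.9545
z' = -8

(-19.0263, 10.9545, -8)


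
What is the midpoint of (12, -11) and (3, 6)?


Midpoint = ((12+3)/2, (-11+6)/2) = (7.5, -2.5)

(7.5, -2.5)


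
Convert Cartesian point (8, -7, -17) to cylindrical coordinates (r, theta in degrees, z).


r = sqrt(8^2 + (-7)^2) = 10.6301
theta = atan2(-7, 8) = 318.8141 deg
z = -17

r = 10.6301, theta = 318.8141 deg, z = -17


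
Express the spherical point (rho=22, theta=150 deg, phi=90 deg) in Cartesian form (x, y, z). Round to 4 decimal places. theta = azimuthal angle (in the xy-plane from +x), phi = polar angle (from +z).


x = 22 * sin(90) * cos(150) = -19.0526
y = 22 * sin(90) * sin(150) = 11
z = 22 * cos(90) = 0

(-19.0526, 11, 0)


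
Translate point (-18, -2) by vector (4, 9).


Translation: (x+dx, y+dy) = (-18+4, -2+9) = (-14, 7)

(-14, 7)


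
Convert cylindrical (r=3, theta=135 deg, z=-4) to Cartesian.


x = 3 * cos(135) = -2.1213
y = 3 * sin(135) = 2.1213
z = -4

(-2.1213, 2.1213, -4)


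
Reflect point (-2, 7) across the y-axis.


Reflection across y-axis: (x, y) -> (-x, y)
(-2, 7) -> (2, 7)

(2, 7)


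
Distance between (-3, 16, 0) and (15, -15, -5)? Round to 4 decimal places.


d = sqrt((15--3)^2 + (-15-16)^2 + (-5-0)^2) = 36.1939

36.1939


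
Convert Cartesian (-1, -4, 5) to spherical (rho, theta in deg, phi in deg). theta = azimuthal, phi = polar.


rho = sqrt((-1)^2 + (-4)^2 + 5^2) = 6.4807
theta = atan2(-4, -1) = 255.9638 deg
phi = acos(5/6.4807) = 39.5097 deg

rho = 6.4807, theta = 255.9638 deg, phi = 39.5097 deg


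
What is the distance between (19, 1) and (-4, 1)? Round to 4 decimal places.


d = sqrt((-4-19)^2 + (1-1)^2) = 23

23


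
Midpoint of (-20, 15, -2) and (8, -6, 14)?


Midpoint = ((-20+8)/2, (15+-6)/2, (-2+14)/2) = (-6, 4.5, 6)

(-6, 4.5, 6)


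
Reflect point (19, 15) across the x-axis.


Reflection across x-axis: (x, y) -> (x, -y)
(19, 15) -> (19, -15)

(19, -15)


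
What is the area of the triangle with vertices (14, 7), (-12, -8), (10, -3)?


Area = |x1(y2-y3) + x2(y3-y1) + x3(y1-y2)| / 2
= |14*(-8--3) + -12*(-3-7) + 10*(7--8)| / 2
= 100

100


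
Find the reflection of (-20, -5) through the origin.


Reflection through origin: (x, y) -> (-x, -y)
(-20, -5) -> (20, 5)

(20, 5)


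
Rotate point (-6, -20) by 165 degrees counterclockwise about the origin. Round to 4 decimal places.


x' = -6*cos(165) - -20*sin(165) = 10.9719
y' = -6*sin(165) + -20*cos(165) = 17.7656

(10.9719, 17.7656)


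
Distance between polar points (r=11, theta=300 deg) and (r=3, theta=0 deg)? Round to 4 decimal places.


d = sqrt(r1^2 + r2^2 - 2*r1*r2*cos(t2-t1))
d = sqrt(11^2 + 3^2 - 2*11*3*cos(0-300)) = 9.8489

9.8489


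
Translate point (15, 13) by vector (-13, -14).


Translation: (x+dx, y+dy) = (15+-13, 13+-14) = (2, -1)

(2, -1)


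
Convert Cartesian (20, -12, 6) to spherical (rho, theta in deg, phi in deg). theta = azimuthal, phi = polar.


rho = sqrt(20^2 + (-12)^2 + 6^2) = 24.0832
theta = atan2(-12, 20) = 329.0362 deg
phi = acos(6/24.0832) = 75.5736 deg

rho = 24.0832, theta = 329.0362 deg, phi = 75.5736 deg


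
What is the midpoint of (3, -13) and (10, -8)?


Midpoint = ((3+10)/2, (-13+-8)/2) = (6.5, -10.5)

(6.5, -10.5)


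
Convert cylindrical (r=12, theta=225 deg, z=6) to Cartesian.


x = 12 * cos(225) = -8.4853
y = 12 * sin(225) = -8.4853
z = 6

(-8.4853, -8.4853, 6)


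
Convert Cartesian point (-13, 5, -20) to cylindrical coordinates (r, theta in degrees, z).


r = sqrt((-13)^2 + 5^2) = 13.9284
theta = atan2(5, -13) = 158.9625 deg
z = -20

r = 13.9284, theta = 158.9625 deg, z = -20


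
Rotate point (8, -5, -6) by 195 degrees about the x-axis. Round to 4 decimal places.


x' = 8
y' = -5*cos(195) - -6*sin(195) = 3.2767
z' = -5*sin(195) + -6*cos(195) = 7.0897

(8, 3.2767, 7.0897)


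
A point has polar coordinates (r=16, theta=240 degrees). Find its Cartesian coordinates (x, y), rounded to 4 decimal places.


x = 16 * cos(240) = -8
y = 16 * sin(240) = -13.8564

(-8, -13.8564)


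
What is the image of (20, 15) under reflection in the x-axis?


Reflection across x-axis: (x, y) -> (x, -y)
(20, 15) -> (20, -15)

(20, -15)


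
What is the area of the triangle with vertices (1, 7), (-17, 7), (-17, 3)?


Area = |x1(y2-y3) + x2(y3-y1) + x3(y1-y2)| / 2
= |1*(7-3) + -17*(3-7) + -17*(7-7)| / 2
= 36

36


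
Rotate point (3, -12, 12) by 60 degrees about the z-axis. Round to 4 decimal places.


x' = 3*cos(60) - -12*sin(60) = 11.8923
y' = 3*sin(60) + -12*cos(60) = -3.4019
z' = 12

(11.8923, -3.4019, 12)


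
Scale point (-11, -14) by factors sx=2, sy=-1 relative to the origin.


Scaling: (x*sx, y*sy) = (-11*2, -14*-1) = (-22, 14)

(-22, 14)


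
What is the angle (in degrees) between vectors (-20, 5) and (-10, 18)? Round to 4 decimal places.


dot = -20*-10 + 5*18 = 290
|u| = 20.6155, |v| = 20.5913
cos(angle) = 0.6832
angle = 46.9092 degrees

46.9092 degrees


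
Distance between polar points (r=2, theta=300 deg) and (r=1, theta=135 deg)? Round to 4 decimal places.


d = sqrt(r1^2 + r2^2 - 2*r1*r2*cos(t2-t1))
d = sqrt(2^2 + 1^2 - 2*2*1*cos(135-300)) = 2.9772

2.9772


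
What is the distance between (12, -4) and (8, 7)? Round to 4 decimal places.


d = sqrt((8-12)^2 + (7--4)^2) = 11.7047

11.7047


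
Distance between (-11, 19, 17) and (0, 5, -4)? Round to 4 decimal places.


d = sqrt((0--11)^2 + (5-19)^2 + (-4-17)^2) = 27.5318

27.5318


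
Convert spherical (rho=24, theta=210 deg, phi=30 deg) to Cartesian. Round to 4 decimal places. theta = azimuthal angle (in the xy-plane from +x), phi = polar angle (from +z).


x = 24 * sin(30) * cos(210) = -10.3923
y = 24 * sin(30) * sin(210) = -6
z = 24 * cos(30) = 20.7846

(-10.3923, -6, 20.7846)


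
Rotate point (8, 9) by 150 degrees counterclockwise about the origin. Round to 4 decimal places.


x' = 8*cos(150) - 9*sin(150) = -11.4282
y' = 8*sin(150) + 9*cos(150) = -3.7942

(-11.4282, -3.7942)


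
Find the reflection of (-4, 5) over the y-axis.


Reflection across y-axis: (x, y) -> (-x, y)
(-4, 5) -> (4, 5)

(4, 5)


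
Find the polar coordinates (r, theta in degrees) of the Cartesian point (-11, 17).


r = sqrt((-11)^2 + 17^2) = 20.2485
theta = atan2(17, -11) = 122.9052 degrees

r = 20.2485, theta = 122.9052 degrees


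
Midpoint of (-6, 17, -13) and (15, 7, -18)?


Midpoint = ((-6+15)/2, (17+7)/2, (-13+-18)/2) = (4.5, 12, -15.5)

(4.5, 12, -15.5)


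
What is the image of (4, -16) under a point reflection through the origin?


Reflection through origin: (x, y) -> (-x, -y)
(4, -16) -> (-4, 16)

(-4, 16)


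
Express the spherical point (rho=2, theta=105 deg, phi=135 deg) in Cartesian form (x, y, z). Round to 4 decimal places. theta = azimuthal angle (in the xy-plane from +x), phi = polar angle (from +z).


x = 2 * sin(135) * cos(105) = -0.366
y = 2 * sin(135) * sin(105) = 1.366
z = 2 * cos(135) = -1.4142

(-0.366, 1.366, -1.4142)


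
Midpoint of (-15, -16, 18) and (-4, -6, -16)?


Midpoint = ((-15+-4)/2, (-16+-6)/2, (18+-16)/2) = (-9.5, -11, 1)

(-9.5, -11, 1)


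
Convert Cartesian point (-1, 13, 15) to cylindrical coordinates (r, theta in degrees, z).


r = sqrt((-1)^2 + 13^2) = 13.0384
theta = atan2(13, -1) = 94.3987 deg
z = 15

r = 13.0384, theta = 94.3987 deg, z = 15


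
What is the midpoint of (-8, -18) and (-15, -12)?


Midpoint = ((-8+-15)/2, (-18+-12)/2) = (-11.5, -15)

(-11.5, -15)


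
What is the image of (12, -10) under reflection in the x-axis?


Reflection across x-axis: (x, y) -> (x, -y)
(12, -10) -> (12, 10)

(12, 10)


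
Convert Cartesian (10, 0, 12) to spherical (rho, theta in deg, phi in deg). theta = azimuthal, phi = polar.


rho = sqrt(10^2 + 0^2 + 12^2) = 15.6205
theta = atan2(0, 10) = 0 deg
phi = acos(12/15.6205) = 39.8056 deg

rho = 15.6205, theta = 0 deg, phi = 39.8056 deg


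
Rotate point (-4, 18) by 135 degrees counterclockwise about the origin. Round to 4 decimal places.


x' = -4*cos(135) - 18*sin(135) = -9.8995
y' = -4*sin(135) + 18*cos(135) = -15.5563

(-9.8995, -15.5563)


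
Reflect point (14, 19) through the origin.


Reflection through origin: (x, y) -> (-x, -y)
(14, 19) -> (-14, -19)

(-14, -19)


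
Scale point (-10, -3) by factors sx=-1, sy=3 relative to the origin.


Scaling: (x*sx, y*sy) = (-10*-1, -3*3) = (10, -9)

(10, -9)


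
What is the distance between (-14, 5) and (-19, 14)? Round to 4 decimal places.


d = sqrt((-19--14)^2 + (14-5)^2) = 10.2956

10.2956


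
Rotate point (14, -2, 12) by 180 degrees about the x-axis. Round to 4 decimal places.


x' = 14
y' = -2*cos(180) - 12*sin(180) = 2
z' = -2*sin(180) + 12*cos(180) = -12

(14, 2, -12)


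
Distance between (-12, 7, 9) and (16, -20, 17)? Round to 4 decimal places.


d = sqrt((16--12)^2 + (-20-7)^2 + (17-9)^2) = 39.7115

39.7115


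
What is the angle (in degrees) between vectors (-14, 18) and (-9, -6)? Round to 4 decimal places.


dot = -14*-9 + 18*-6 = 18
|u| = 22.8035, |v| = 10.8167
cos(angle) = 0.073
angle = 85.8151 degrees

85.8151 degrees


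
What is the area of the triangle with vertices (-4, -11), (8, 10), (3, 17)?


Area = |x1(y2-y3) + x2(y3-y1) + x3(y1-y2)| / 2
= |-4*(10-17) + 8*(17--11) + 3*(-11-10)| / 2
= 94.5

94.5


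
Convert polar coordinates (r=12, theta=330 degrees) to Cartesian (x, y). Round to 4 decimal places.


x = 12 * cos(330) = 10.3923
y = 12 * sin(330) = -6

(10.3923, -6)


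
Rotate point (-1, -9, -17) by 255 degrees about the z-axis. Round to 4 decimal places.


x' = -1*cos(255) - -9*sin(255) = -8.4345
y' = -1*sin(255) + -9*cos(255) = 3.2953
z' = -17

(-8.4345, 3.2953, -17)


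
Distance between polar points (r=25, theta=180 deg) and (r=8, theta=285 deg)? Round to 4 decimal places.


d = sqrt(r1^2 + r2^2 - 2*r1*r2*cos(t2-t1))
d = sqrt(25^2 + 8^2 - 2*25*8*cos(285-180)) = 28.1519

28.1519


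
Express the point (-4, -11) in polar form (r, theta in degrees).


r = sqrt((-4)^2 + (-11)^2) = 11.7047
theta = atan2(-11, -4) = 250.0169 degrees

r = 11.7047, theta = 250.0169 degrees


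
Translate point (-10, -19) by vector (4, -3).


Translation: (x+dx, y+dy) = (-10+4, -19+-3) = (-6, -22)

(-6, -22)


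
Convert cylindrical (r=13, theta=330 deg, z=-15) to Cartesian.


x = 13 * cos(330) = 11.2583
y = 13 * sin(330) = -6.5
z = -15

(11.2583, -6.5, -15)


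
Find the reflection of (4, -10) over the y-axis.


Reflection across y-axis: (x, y) -> (-x, y)
(4, -10) -> (-4, -10)

(-4, -10)


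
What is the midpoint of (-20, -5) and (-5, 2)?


Midpoint = ((-20+-5)/2, (-5+2)/2) = (-12.5, -1.5)

(-12.5, -1.5)


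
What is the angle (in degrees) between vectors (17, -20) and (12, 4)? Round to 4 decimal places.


dot = 17*12 + -20*4 = 124
|u| = 26.2488, |v| = 12.6491
cos(angle) = 0.3735
angle = 68.0704 degrees

68.0704 degrees


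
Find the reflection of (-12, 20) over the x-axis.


Reflection across x-axis: (x, y) -> (x, -y)
(-12, 20) -> (-12, -20)

(-12, -20)


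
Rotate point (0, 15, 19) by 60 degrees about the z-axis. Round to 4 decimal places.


x' = 0*cos(60) - 15*sin(60) = -12.9904
y' = 0*sin(60) + 15*cos(60) = 7.5
z' = 19

(-12.9904, 7.5, 19)


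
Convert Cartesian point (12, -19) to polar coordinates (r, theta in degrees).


r = sqrt(12^2 + (-19)^2) = 22.4722
theta = atan2(-19, 12) = 302.2756 degrees

r = 22.4722, theta = 302.2756 degrees


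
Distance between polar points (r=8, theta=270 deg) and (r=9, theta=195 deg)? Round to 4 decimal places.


d = sqrt(r1^2 + r2^2 - 2*r1*r2*cos(t2-t1))
d = sqrt(8^2 + 9^2 - 2*8*9*cos(195-270)) = 10.3793

10.3793


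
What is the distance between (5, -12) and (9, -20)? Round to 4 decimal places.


d = sqrt((9-5)^2 + (-20--12)^2) = 8.9443

8.9443


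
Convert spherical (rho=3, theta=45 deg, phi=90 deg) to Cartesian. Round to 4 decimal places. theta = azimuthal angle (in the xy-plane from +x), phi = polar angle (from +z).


x = 3 * sin(90) * cos(45) = 2.1213
y = 3 * sin(90) * sin(45) = 2.1213
z = 3 * cos(90) = 0

(2.1213, 2.1213, 0)


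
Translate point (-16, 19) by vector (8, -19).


Translation: (x+dx, y+dy) = (-16+8, 19+-19) = (-8, 0)

(-8, 0)


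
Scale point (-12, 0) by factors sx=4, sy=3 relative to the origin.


Scaling: (x*sx, y*sy) = (-12*4, 0*3) = (-48, 0)

(-48, 0)


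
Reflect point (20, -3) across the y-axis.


Reflection across y-axis: (x, y) -> (-x, y)
(20, -3) -> (-20, -3)

(-20, -3)


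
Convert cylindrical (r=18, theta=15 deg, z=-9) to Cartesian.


x = 18 * cos(15) = 17.3867
y = 18 * sin(15) = 4.6587
z = -9

(17.3867, 4.6587, -9)


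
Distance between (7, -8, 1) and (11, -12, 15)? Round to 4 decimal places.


d = sqrt((11-7)^2 + (-12--8)^2 + (15-1)^2) = 15.0997

15.0997


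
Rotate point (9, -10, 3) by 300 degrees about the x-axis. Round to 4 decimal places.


x' = 9
y' = -10*cos(300) - 3*sin(300) = -2.4019
z' = -10*sin(300) + 3*cos(300) = 10.1603

(9, -2.4019, 10.1603)


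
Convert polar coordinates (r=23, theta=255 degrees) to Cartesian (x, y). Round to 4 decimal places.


x = 23 * cos(255) = -5.9528
y = 23 * sin(255) = -22.2163

(-5.9528, -22.2163)


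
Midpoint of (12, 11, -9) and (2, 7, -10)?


Midpoint = ((12+2)/2, (11+7)/2, (-9+-10)/2) = (7, 9, -9.5)

(7, 9, -9.5)


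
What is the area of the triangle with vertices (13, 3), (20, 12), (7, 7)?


Area = |x1(y2-y3) + x2(y3-y1) + x3(y1-y2)| / 2
= |13*(12-7) + 20*(7-3) + 7*(3-12)| / 2
= 41

41


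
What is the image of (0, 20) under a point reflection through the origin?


Reflection through origin: (x, y) -> (-x, -y)
(0, 20) -> (0, -20)

(0, -20)


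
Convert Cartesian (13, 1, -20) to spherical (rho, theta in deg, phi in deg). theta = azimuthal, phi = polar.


rho = sqrt(13^2 + 1^2 + (-20)^2) = 23.8747
theta = atan2(1, 13) = 4.3987 deg
phi = acos(-20/23.8747) = 146.8989 deg

rho = 23.8747, theta = 4.3987 deg, phi = 146.8989 deg


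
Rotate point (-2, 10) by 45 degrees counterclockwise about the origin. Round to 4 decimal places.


x' = -2*cos(45) - 10*sin(45) = -8.4853
y' = -2*sin(45) + 10*cos(45) = 5.6569

(-8.4853, 5.6569)


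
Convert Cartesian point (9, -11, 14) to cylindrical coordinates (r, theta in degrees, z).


r = sqrt(9^2 + (-11)^2) = 14.2127
theta = atan2(-11, 9) = 309.2894 deg
z = 14

r = 14.2127, theta = 309.2894 deg, z = 14


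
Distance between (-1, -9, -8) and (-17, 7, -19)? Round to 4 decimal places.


d = sqrt((-17--1)^2 + (7--9)^2 + (-19--8)^2) = 25.1595

25.1595


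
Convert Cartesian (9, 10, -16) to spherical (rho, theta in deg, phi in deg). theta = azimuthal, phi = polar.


rho = sqrt(9^2 + 10^2 + (-16)^2) = 20.9045
theta = atan2(10, 9) = 48.0128 deg
phi = acos(-16/20.9045) = 139.9411 deg

rho = 20.9045, theta = 48.0128 deg, phi = 139.9411 deg


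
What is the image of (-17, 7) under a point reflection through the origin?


Reflection through origin: (x, y) -> (-x, -y)
(-17, 7) -> (17, -7)

(17, -7)


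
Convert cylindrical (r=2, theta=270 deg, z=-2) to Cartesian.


x = 2 * cos(270) = 0
y = 2 * sin(270) = -2
z = -2

(0, -2, -2)


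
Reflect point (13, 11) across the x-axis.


Reflection across x-axis: (x, y) -> (x, -y)
(13, 11) -> (13, -11)

(13, -11)


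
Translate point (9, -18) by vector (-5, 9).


Translation: (x+dx, y+dy) = (9+-5, -18+9) = (4, -9)

(4, -9)


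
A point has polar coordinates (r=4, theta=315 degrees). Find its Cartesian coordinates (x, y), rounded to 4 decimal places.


x = 4 * cos(315) = 2.8284
y = 4 * sin(315) = -2.8284

(2.8284, -2.8284)


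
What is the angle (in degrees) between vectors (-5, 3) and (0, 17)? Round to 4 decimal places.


dot = -5*0 + 3*17 = 51
|u| = 5.831, |v| = 17
cos(angle) = 0.5145
angle = 59.0362 degrees

59.0362 degrees


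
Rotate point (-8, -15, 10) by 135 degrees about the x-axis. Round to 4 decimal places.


x' = -8
y' = -15*cos(135) - 10*sin(135) = 3.5355
z' = -15*sin(135) + 10*cos(135) = -17.6777

(-8, 3.5355, -17.6777)
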